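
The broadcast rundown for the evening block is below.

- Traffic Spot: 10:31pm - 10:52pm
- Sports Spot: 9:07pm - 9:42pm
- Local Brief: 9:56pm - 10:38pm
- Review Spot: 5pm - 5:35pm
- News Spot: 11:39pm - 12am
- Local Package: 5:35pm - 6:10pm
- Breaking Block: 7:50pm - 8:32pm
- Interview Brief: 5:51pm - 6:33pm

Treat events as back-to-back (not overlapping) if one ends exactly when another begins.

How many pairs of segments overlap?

2

Sorted by start: Review Spot, Local Package, Interview Brief, Breaking Block, Sports Spot, Local Brief, Traffic Spot, News Spot.
Local Package starts exactly when Review Spot ends (back-to-back, no overlap), so Review Spot has no further overlaps.
Interview Brief starts before Local Package ends → Local Package and Interview Brief overlap.
Breaking Block starts after Local Package ends, so Local Package has no further overlaps.
Breaking Block starts after Interview Brief ends, so Interview Brief has no further overlaps.
Sports Spot starts after Breaking Block ends, so Breaking Block has no further overlaps.
Local Brief starts after Sports Spot ends, so Sports Spot has no further overlaps.
Traffic Spot starts before Local Brief ends → Local Brief and Traffic Spot overlap.
News Spot starts after Local Brief ends.
News Spot starts after Traffic Spot ends.
Overlapping pairs: Interview Brief & Local Package, Local Brief & Traffic Spot — 2 in total.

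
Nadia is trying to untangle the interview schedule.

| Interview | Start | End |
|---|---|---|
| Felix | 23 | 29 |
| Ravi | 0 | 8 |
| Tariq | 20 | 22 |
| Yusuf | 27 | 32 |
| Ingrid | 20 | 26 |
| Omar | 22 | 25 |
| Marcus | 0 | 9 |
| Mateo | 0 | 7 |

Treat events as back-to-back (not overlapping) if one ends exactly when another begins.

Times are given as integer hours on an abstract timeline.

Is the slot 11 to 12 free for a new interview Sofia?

Marcus: ends 9 at or before Sofia starts 11 → clear.
Ravi: ends 8 at or before Sofia starts 11 → clear.
Mateo: ends 7 at or before Sofia starts 11 → clear.
Tariq: starts 20 at or after Sofia ends 12 → clear.
Ingrid: starts 20 at or after Sofia ends 12 → clear.
Omar: starts 22 at or after Sofia ends 12 → clear.
Felix: starts 23 at or after Sofia ends 12 → clear.
Yusuf: starts 27 at or after Sofia ends 12 → clear.

Yes — the slot is free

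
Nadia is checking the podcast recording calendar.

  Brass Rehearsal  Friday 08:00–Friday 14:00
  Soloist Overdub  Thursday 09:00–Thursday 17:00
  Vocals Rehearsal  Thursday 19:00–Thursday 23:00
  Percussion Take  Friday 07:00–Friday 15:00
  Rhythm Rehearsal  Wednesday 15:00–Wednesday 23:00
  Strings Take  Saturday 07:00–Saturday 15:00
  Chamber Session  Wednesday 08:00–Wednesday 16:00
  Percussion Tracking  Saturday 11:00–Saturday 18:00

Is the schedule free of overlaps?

No

Sorted by start: Chamber Session, Rhythm Rehearsal, Soloist Overdub, Vocals Rehearsal, Percussion Take, Brass Rehearsal, Strings Take, Percussion Tracking.
Rhythm Rehearsal starts before Chamber Session ends → Chamber Session and Rhythm Rehearsal overlap.
That's a conflict, so the schedule is not conflict-free.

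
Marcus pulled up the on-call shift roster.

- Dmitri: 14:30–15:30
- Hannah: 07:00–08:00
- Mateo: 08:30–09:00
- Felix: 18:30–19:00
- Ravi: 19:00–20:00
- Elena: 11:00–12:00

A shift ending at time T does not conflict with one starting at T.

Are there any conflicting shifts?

No

Sorted by start: Hannah, Mateo, Elena, Dmitri, Felix, Ravi.
Mateo starts after Hannah ends — done with Hannah.
Elena starts after Mateo ends — done with Mateo.
Dmitri starts after Elena ends — done with Elena.
Felix starts after Dmitri ends — done with Dmitri.
Ravi starts exactly when Felix ends (back-to-back, no overlap).
Every pair is clear; the schedule has no overlaps.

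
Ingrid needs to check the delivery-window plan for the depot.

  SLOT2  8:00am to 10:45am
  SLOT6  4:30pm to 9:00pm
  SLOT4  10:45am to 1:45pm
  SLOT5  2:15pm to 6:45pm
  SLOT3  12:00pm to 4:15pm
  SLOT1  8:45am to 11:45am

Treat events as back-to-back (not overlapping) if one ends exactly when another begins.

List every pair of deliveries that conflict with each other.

Sorted by start: SLOT2, SLOT1, SLOT4, SLOT3, SLOT5, SLOT6.
SLOT1 starts before SLOT2 ends → SLOT2 and SLOT1 overlap.
SLOT4 starts exactly when SLOT2 ends (back-to-back, no overlap); SLOT2 is clear from here.
SLOT4 starts before SLOT1 ends → SLOT1 and SLOT4 overlap.
SLOT3 starts after SLOT1 ends; SLOT1 is clear from here.
SLOT3 starts before SLOT4 ends → SLOT4 and SLOT3 overlap.
SLOT5 starts after SLOT4 ends; SLOT4 is clear from here.
SLOT5 starts before SLOT3 ends → SLOT3 and SLOT5 overlap.
SLOT6 starts after SLOT3 ends.
SLOT6 starts before SLOT5 ends → SLOT5 and SLOT6 overlap.

SLOT1 & SLOT2, SLOT1 & SLOT4, SLOT3 & SLOT4, SLOT3 & SLOT5, SLOT5 & SLOT6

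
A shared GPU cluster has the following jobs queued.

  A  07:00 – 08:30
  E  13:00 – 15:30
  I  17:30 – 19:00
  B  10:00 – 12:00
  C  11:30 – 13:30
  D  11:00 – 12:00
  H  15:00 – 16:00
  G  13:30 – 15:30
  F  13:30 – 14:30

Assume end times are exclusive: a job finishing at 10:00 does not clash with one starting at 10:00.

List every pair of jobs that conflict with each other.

Sorted by start: A, B, D, C, E, F, G, H, I.
B starts after A ends — done with A.
D starts before B ends → B and D overlap.
C starts before B ends → B and C overlap.
E starts after B ends — done with B.
C starts before D ends → D and C overlap.
E starts after D ends — done with D.
E starts before C ends → C and E overlap.
F starts exactly when C ends (back-to-back, no overlap) — done with C.
F starts before E ends → E and F overlap.
G starts before E ends → E and G overlap.
H starts before E ends → E and H overlap.
I starts after E ends.
G starts before F ends → F and G overlap.
H starts after F ends — done with F.
H starts before G ends → G and H overlap.
I starts after G ends.
I starts after H ends.

B & C, B & D, C & D, C & E, E & F, E & G, E & H, F & G, G & H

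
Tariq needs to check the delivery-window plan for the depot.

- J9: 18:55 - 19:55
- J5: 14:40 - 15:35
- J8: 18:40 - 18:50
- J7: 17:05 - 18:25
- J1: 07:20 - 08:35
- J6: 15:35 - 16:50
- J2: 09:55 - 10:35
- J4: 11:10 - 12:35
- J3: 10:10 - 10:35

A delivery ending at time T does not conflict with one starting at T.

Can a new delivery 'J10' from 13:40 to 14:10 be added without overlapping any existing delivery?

J1: ends 08:35 at or before J10 starts 13:40 → clear.
J2: ends 10:35 at or before J10 starts 13:40 → clear.
J3: ends 10:35 at or before J10 starts 13:40 → clear.
J4: ends 12:35 at or before J10 starts 13:40 → clear.
J5: starts 14:40 at or after J10 ends 14:10 → clear.
J6: starts 15:35 at or after J10 ends 14:10 → clear.
J7: starts 17:05 at or after J10 ends 14:10 → clear.
J8: starts 18:40 at or after J10 ends 14:10 → clear.
J9: starts 18:55 at or after J10 ends 14:10 → clear.

Yes — the slot is free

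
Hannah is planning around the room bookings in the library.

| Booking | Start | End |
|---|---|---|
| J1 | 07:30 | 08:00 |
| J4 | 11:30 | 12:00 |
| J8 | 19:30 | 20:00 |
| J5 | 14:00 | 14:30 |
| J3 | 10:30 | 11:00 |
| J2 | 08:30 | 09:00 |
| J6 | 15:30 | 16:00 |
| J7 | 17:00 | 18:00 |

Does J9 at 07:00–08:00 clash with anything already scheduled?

J1: starts 07:30 before J9 ends 08:00, and ends 08:00 after J9 starts 07:00 → overlap.
J2: starts 08:30 at or after J9 ends 08:00 → clear.
J3: starts 10:30 at or after J9 ends 08:00 → clear.
J4: starts 11:30 at or after J9 ends 08:00 → clear.
J5: starts 14:00 at or after J9 ends 08:00 → clear.
J6: starts 15:30 at or after J9 ends 08:00 → clear.
J7: starts 17:00 at or after J9 ends 08:00 → clear.
J8: starts 19:30 at or after J9 ends 08:00 → clear.
J9 overlaps J1.

Yes — it overlaps J1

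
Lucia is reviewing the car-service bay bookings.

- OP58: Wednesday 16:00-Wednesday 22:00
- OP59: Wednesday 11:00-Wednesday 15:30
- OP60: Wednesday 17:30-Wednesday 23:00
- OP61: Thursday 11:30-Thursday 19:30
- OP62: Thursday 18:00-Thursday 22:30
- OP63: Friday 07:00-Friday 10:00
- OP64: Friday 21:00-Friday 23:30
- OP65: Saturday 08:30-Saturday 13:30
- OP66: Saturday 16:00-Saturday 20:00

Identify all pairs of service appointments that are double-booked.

OP58 & OP60, OP61 & OP62

Sorted by start: OP59, OP58, OP60, OP61, OP62, OP63, OP64, OP65, OP66.
OP58 starts after OP59 ends, so nothing later overlaps OP59 either.
OP60 starts before OP58 ends → OP58 and OP60 overlap.
OP61 starts after OP58 ends, so nothing later overlaps OP58 either.
OP61 starts after OP60 ends, so nothing later overlaps OP60 either.
OP62 starts before OP61 ends → OP61 and OP62 overlap.
OP63 starts after OP61 ends, so nothing later overlaps OP61 either.
OP63 starts after OP62 ends, so nothing later overlaps OP62 either.
OP64 starts after OP63 ends, so nothing later overlaps OP63 either.
OP65 starts after OP64 ends, so nothing later overlaps OP64 either.
OP66 starts after OP65 ends.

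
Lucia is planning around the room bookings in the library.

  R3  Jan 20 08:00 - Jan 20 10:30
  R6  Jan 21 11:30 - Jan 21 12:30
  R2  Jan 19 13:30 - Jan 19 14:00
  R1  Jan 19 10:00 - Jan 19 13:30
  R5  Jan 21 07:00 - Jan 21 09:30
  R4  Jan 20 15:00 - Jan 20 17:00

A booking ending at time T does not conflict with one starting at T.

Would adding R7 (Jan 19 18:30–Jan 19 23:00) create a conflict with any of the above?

No — it doesn't clash with anything

R1: ends Jan 19 13:30 at or before R7 starts Jan 19 18:30 → clear.
R2: ends Jan 19 14:00 at or before R7 starts Jan 19 18:30 → clear.
R3: starts Jan 20 08:00 at or after R7 ends Jan 19 23:00 → clear.
R4: starts Jan 20 15:00 at or after R7 ends Jan 19 23:00 → clear.
R5: starts Jan 21 07:00 at or after R7 ends Jan 19 23:00 → clear.
R6: starts Jan 21 11:30 at or after R7 ends Jan 19 23:00 → clear.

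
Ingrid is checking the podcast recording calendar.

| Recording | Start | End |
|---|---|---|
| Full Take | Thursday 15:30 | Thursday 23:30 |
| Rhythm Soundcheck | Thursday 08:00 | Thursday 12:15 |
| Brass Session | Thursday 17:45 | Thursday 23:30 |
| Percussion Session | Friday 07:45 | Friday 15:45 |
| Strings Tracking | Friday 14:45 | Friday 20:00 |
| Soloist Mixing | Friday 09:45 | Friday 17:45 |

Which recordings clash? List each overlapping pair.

Sorted by start: Rhythm Soundcheck, Full Take, Brass Session, Percussion Session, Soloist Mixing, Strings Tracking.
Full Take starts after Rhythm Soundcheck ends; Rhythm Soundcheck is clear from here.
Brass Session starts before Full Take ends → Full Take and Brass Session overlap.
Percussion Session starts after Full Take ends; Full Take is clear from here.
Percussion Session starts after Brass Session ends; Brass Session is clear from here.
Soloist Mixing starts before Percussion Session ends → Percussion Session and Soloist Mixing overlap.
Strings Tracking starts before Percussion Session ends → Percussion Session and Strings Tracking overlap.
Strings Tracking starts before Soloist Mixing ends → Soloist Mixing and Strings Tracking overlap.

Brass Session & Full Take, Percussion Session & Soloist Mixing, Percussion Session & Strings Tracking, Soloist Mixing & Strings Tracking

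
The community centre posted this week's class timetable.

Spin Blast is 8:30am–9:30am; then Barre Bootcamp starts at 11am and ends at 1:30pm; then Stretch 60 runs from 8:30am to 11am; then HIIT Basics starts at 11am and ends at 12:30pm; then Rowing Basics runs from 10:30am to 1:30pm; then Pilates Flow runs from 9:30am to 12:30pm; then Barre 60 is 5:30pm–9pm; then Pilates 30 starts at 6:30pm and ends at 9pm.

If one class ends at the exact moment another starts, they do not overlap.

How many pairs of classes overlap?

10

Check each pair: they overlap iff neither finishes before the other starts.
Sorted by start: Spin Blast, Stretch 60, Pilates Flow, Rowing Basics, Barre Bootcamp, HIIT Basics, Barre 60, Pilates 30.
Stretch 60 starts before Spin Blast ends → Spin Blast and Stretch 60 overlap.
Pilates Flow starts exactly when Spin Blast ends (back-to-back, no overlap), so nothing later overlaps Spin Blast either.
Pilates Flow starts before Stretch 60 ends → Stretch 60 and Pilates Flow overlap.
Rowing Basics starts before Stretch 60 ends → Stretch 60 and Rowing Basics overlap.
Barre Bootcamp starts exactly when Stretch 60 ends (back-to-back, no overlap), so nothing later overlaps Stretch 60 either.
Rowing Basics starts before Pilates Flow ends → Pilates Flow and Rowing Basics overlap.
Barre Bootcamp starts before Pilates Flow ends → Pilates Flow and Barre Bootcamp overlap.
HIIT Basics starts before Pilates Flow ends → Pilates Flow and HIIT Basics overlap.
Barre 60 starts after Pilates Flow ends, so nothing later overlaps Pilates Flow either.
Barre Bootcamp starts before Rowing Basics ends → Rowing Basics and Barre Bootcamp overlap.
HIIT Basics starts before Rowing Basics ends → Rowing Basics and HIIT Basics overlap.
Barre 60 starts after Rowing Basics ends, so nothing later overlaps Rowing Basics either.
HIIT Basics starts before Barre Bootcamp ends → Barre Bootcamp and HIIT Basics overlap.
Barre 60 starts after Barre Bootcamp ends, so nothing later overlaps Barre Bootcamp either.
Barre 60 starts after HIIT Basics ends, so nothing later overlaps HIIT Basics either.
Pilates 30 starts before Barre 60 ends → Barre 60 and Pilates 30 overlap.
Overlapping pairs: Barre 60 & Pilates 30, Barre Bootcamp & HIIT Basics, Barre Bootcamp & Pilates Flow, Barre Bootcamp & Rowing Basics, HIIT Basics & Pilates Flow, HIIT Basics & Rowing Basics, Pilates Flow & Rowing Basics, Pilates Flow & Stretch 60, Rowing Basics & Stretch 60, Spin Blast & Stretch 60 — 10 in total.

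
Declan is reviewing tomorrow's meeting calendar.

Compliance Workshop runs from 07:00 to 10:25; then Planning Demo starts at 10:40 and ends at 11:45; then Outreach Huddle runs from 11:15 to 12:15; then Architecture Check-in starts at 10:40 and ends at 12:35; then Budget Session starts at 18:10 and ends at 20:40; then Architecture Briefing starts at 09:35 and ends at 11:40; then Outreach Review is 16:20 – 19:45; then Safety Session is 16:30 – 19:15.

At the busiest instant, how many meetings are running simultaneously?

4

Sweep the timeline, counting +1 at each start and −1 at each end (ends before starts at a tie):
07:00 start Compliance Workshop → 1
09:35 start Architecture Briefing → 2
10:25 end Compliance Workshop → 1
10:40 start Architecture Check-in → 2
10:40 start Planning Demo → 3
11:15 start Outreach Huddle → 4
11:40 end Architecture Briefing → 3
11:45 end Planning Demo → 2
12:15 end Outreach Huddle → 1
12:35 end Architecture Check-in → 0
16:20 start Outreach Review → 1
16:30 start Safety Session → 2
18:10 start Budget Session → 3
19:15 end Safety Session → 2
19:45 end Outreach Review → 1
20:40 end Budget Session → 0
Peak is 4, at 11:15 (Architecture Briefing, Architecture Check-in, Outreach Huddle, Planning Demo).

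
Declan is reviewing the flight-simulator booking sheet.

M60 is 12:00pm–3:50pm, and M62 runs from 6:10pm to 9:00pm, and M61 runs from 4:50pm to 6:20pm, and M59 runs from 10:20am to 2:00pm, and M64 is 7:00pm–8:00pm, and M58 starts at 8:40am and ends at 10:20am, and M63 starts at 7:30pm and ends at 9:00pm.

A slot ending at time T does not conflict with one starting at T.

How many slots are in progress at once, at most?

Walk through starts and ends in time order (an end at T is processed before a start at T):
8:40am start M58 → 1
10:20am end M58 → 0
10:20am start M59 → 1
12:00pm start M60 → 2
2:00pm end M59 → 1
3:50pm end M60 → 0
4:50pm start M61 → 1
6:10pm start M62 → 2
6:20pm end M61 → 1
7:00pm start M64 → 2
7:30pm start M63 → 3
8:00pm end M64 → 2
9:00pm end M62 → 1
9:00pm end M63 → 0
Peak is 3, at 7:30pm (M62, M63, M64).

3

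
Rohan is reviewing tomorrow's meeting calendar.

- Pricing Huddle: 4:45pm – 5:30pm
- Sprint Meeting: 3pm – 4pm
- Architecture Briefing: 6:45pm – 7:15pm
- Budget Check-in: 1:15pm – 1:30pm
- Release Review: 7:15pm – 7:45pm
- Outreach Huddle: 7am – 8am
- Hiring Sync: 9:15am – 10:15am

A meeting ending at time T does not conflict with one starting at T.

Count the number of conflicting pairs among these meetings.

Sorted by start: Outreach Huddle, Hiring Sync, Budget Check-in, Sprint Meeting, Pricing Huddle, Architecture Briefing, Release Review.
Hiring Sync starts after Outreach Huddle ends — done with Outreach Huddle.
Budget Check-in starts after Hiring Sync ends — done with Hiring Sync.
Sprint Meeting starts after Budget Check-in ends — done with Budget Check-in.
Pricing Huddle starts after Sprint Meeting ends — done with Sprint Meeting.
Architecture Briefing starts after Pricing Huddle ends — done with Pricing Huddle.
Release Review starts exactly when Architecture Briefing ends (back-to-back, no overlap).
No pair overlaps.

0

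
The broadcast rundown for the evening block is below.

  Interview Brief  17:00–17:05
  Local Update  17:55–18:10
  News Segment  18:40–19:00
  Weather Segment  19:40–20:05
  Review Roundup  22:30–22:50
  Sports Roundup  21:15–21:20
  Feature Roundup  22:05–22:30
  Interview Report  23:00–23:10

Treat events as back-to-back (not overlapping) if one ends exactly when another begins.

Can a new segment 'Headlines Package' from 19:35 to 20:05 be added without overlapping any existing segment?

No — it overlaps Weather Segment

Interview Brief: ends 17:05 at or before Headlines Package starts 19:35 → clear.
Local Update: ends 18:10 at or before Headlines Package starts 19:35 → clear.
News Segment: ends 19:00 at or before Headlines Package starts 19:35 → clear.
Weather Segment: starts 19:40 before Headlines Package ends 20:05, and ends 20:05 after Headlines Package starts 19:35 → overlap.
Sports Roundup: starts 21:15 at or after Headlines Package ends 20:05 → clear.
Feature Roundup: starts 22:05 at or after Headlines Package ends 20:05 → clear.
Review Roundup: starts 22:30 at or after Headlines Package ends 20:05 → clear.
Interview Report: starts 23:00 at or after Headlines Package ends 20:05 → clear.
Headlines Package overlaps Weather Segment.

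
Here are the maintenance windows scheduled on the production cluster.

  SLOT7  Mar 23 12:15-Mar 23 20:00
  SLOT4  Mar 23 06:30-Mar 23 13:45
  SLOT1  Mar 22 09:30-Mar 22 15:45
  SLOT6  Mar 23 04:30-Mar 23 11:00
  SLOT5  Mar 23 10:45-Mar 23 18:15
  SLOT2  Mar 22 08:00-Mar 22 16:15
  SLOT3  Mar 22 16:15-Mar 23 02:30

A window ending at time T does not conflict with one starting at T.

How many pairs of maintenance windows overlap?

Sorted by start: SLOT2, SLOT1, SLOT3, SLOT6, SLOT4, SLOT5, SLOT7.
SLOT1 starts before SLOT2 ends → SLOT2 and SLOT1 overlap.
SLOT3 starts exactly when SLOT2 ends (back-to-back, no overlap), so SLOT2 has no further overlaps.
SLOT3 starts after SLOT1 ends, so SLOT1 has no further overlaps.
SLOT6 starts after SLOT3 ends, so SLOT3 has no further overlaps.
SLOT4 starts before SLOT6 ends → SLOT6 and SLOT4 overlap.
SLOT5 starts before SLOT6 ends → SLOT6 and SLOT5 overlap.
SLOT7 starts after SLOT6 ends.
SLOT5 starts before SLOT4 ends → SLOT4 and SLOT5 overlap.
SLOT7 starts before SLOT4 ends → SLOT4 and SLOT7 overlap.
SLOT7 starts before SLOT5 ends → SLOT5 and SLOT7 overlap.
Overlapping pairs: SLOT1 & SLOT2, SLOT4 & SLOT5, SLOT4 & SLOT6, SLOT4 & SLOT7, SLOT5 & SLOT6, SLOT5 & SLOT7 — 6 in total.

6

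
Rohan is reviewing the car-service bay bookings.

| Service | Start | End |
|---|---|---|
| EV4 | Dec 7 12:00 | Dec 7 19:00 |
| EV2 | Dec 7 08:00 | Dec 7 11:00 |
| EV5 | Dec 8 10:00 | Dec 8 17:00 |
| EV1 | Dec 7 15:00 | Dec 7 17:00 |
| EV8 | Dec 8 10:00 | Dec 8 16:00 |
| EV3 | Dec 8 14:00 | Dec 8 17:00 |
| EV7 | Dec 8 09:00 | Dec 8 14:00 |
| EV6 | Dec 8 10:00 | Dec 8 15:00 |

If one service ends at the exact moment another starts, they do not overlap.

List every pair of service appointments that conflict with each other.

Check each pair: they overlap iff neither finishes before the other starts.
Sorted by start: EV2, EV4, EV1, EV7, EV5, EV6, EV8, EV3.
EV4 starts after EV2 ends; EV2 is clear from here.
EV1 starts before EV4 ends → EV4 and EV1 overlap.
EV7 starts after EV4 ends; EV4 is clear from here.
EV7 starts after EV1 ends; EV1 is clear from here.
EV5 starts before EV7 ends → EV7 and EV5 overlap.
EV6 starts before EV7 ends → EV7 and EV6 overlap.
EV8 starts before EV7 ends → EV7 and EV8 overlap.
EV3 starts exactly when EV7 ends (back-to-back, no overlap).
EV6 starts before EV5 ends → EV5 and EV6 overlap.
EV8 starts before EV5 ends → EV5 and EV8 overlap.
EV3 starts before EV5 ends → EV5 and EV3 overlap.
EV8 starts before EV6 ends → EV6 and EV8 overlap.
EV3 starts before EV6 ends → EV6 and EV3 overlap.
EV3 starts before EV8 ends → EV8 and EV3 overlap.

EV1 & EV4, EV3 & EV5, EV3 & EV6, EV3 & EV8, EV5 & EV6, EV5 & EV7, EV5 & EV8, EV6 & EV7, EV6 & EV8, EV7 & EV8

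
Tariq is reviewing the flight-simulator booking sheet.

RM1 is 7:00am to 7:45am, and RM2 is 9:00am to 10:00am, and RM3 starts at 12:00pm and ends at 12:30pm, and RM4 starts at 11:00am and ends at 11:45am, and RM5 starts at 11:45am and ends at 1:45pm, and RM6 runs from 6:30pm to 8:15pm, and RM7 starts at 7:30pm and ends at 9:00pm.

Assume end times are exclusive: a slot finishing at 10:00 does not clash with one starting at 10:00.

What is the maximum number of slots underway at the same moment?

2

Sweep the timeline, counting +1 at each start and −1 at each end (ends before starts at a tie):
7:00am start RM1 → 1
7:45am end RM1 → 0
9:00am start RM2 → 1
10:00am end RM2 → 0
11:00am start RM4 → 1
11:45am end RM4 → 0
11:45am start RM5 → 1
12:00pm start RM3 → 2
12:30pm end RM3 → 1
1:45pm end RM5 → 0
6:30pm start RM6 → 1
7:30pm start RM7 → 2
8:15pm end RM6 → 1
9:00pm end RM7 → 0
Peak is 2, at 12:00pm (RM3, RM5).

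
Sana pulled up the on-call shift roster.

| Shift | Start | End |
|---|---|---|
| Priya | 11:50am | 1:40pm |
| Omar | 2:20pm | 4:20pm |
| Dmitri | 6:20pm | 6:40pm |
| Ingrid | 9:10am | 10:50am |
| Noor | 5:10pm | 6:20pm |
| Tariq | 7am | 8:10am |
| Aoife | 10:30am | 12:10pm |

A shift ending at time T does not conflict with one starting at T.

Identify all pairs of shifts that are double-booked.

Aoife & Ingrid, Aoife & Priya

Sorted by start: Tariq, Ingrid, Aoife, Priya, Omar, Noor, Dmitri.
Ingrid starts after Tariq ends — done with Tariq.
Aoife starts before Ingrid ends → Ingrid and Aoife overlap.
Priya starts after Ingrid ends — done with Ingrid.
Priya starts before Aoife ends → Aoife and Priya overlap.
Omar starts after Aoife ends — done with Aoife.
Omar starts after Priya ends — done with Priya.
Noor starts after Omar ends — done with Omar.
Dmitri starts exactly when Noor ends (back-to-back, no overlap).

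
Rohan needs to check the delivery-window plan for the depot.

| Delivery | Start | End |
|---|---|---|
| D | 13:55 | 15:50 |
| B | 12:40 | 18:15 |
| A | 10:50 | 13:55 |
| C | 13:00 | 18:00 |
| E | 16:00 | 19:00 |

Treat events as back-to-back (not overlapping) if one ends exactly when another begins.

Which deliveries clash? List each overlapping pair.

Check each pair: they overlap iff neither finishes before the other starts.
Sorted by start: A, B, C, D, E.
B starts before A ends → A and B overlap.
C starts before A ends → A and C overlap.
D starts exactly when A ends (back-to-back, no overlap) — done with A.
C starts before B ends → B and C overlap.
D starts before B ends → B and D overlap.
E starts before B ends → B and E overlap.
D starts before C ends → C and D overlap.
E starts before C ends → C and E overlap.
E starts after D ends.

A & B, A & C, B & C, B & D, B & E, C & D, C & E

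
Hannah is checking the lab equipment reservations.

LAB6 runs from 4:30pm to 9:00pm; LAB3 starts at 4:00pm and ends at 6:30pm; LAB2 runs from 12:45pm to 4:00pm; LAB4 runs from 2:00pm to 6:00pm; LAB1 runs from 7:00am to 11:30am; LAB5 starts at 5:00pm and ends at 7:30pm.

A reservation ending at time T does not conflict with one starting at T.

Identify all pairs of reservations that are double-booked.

Sorted by start: LAB1, LAB2, LAB4, LAB3, LAB6, LAB5.
LAB2 starts after LAB1 ends, so nothing later overlaps LAB1 either.
LAB4 starts before LAB2 ends → LAB2 and LAB4 overlap.
LAB3 starts exactly when LAB2 ends (back-to-back, no overlap), so nothing later overlaps LAB2 either.
LAB3 starts before LAB4 ends → LAB4 and LAB3 overlap.
LAB6 starts before LAB4 ends → LAB4 and LAB6 overlap.
LAB5 starts before LAB4 ends → LAB4 and LAB5 overlap.
LAB6 starts before LAB3 ends → LAB3 and LAB6 overlap.
LAB5 starts before LAB3 ends → LAB3 and LAB5 overlap.
LAB5 starts before LAB6 ends → LAB6 and LAB5 overlap.

LAB2 & LAB4, LAB3 & LAB4, LAB3 & LAB5, LAB3 & LAB6, LAB4 & LAB5, LAB4 & LAB6, LAB5 & LAB6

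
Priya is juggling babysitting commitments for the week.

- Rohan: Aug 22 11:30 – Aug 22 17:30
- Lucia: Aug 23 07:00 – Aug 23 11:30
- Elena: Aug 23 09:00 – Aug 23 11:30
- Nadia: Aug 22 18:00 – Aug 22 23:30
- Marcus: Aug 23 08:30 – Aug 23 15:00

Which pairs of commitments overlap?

Sorted by start: Rohan, Nadia, Lucia, Marcus, Elena.
Nadia starts after Rohan ends; Rohan is clear from here.
Lucia starts after Nadia ends; Nadia is clear from here.
Marcus starts before Lucia ends → Lucia and Marcus overlap.
Elena starts before Lucia ends → Lucia and Elena overlap.
Elena starts before Marcus ends → Marcus and Elena overlap.

Elena & Lucia, Elena & Marcus, Lucia & Marcus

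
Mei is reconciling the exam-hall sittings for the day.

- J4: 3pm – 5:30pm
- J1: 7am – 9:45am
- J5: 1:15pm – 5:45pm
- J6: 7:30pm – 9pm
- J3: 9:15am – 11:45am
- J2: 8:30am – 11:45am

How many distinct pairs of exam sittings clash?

4

Sorted by start: J1, J2, J3, J5, J4, J6.
J2 starts before J1 ends → J1 and J2 overlap.
J3 starts before J1 ends → J1 and J3 overlap.
J5 starts after J1 ends, so nothing later overlaps J1 either.
J3 starts before J2 ends → J2 and J3 overlap.
J5 starts after J2 ends, so nothing later overlaps J2 either.
J5 starts after J3 ends, so nothing later overlaps J3 either.
J4 starts before J5 ends → J5 and J4 overlap.
J6 starts after J5 ends.
J6 starts after J4 ends.
Overlapping pairs: J1 & J2, J1 & J3, J2 & J3, J4 & J5 — 4 in total.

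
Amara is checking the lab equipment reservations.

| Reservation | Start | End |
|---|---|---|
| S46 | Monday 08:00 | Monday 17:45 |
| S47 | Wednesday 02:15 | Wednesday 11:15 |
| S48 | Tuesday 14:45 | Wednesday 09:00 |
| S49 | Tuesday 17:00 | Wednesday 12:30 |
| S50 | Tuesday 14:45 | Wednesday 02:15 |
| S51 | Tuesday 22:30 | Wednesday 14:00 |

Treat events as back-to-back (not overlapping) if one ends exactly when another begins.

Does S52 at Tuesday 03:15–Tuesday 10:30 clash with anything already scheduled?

No — it doesn't clash with anything

S46: ends Monday 17:45 at or before S52 starts Tuesday 03:15 → clear.
S48: starts Tuesday 14:45 at or after S52 ends Tuesday 10:30 → clear.
S50: starts Tuesday 14:45 at or after S52 ends Tuesday 10:30 → clear.
S49: starts Tuesday 17:00 at or after S52 ends Tuesday 10:30 → clear.
S51: starts Tuesday 22:30 at or after S52 ends Tuesday 10:30 → clear.
S47: starts Wednesday 02:15 at or after S52 ends Tuesday 10:30 → clear.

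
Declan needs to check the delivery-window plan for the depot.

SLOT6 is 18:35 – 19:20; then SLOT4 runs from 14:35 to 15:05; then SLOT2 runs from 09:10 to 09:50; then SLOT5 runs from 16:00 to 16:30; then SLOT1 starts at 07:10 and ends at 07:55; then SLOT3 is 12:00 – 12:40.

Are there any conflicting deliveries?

Two intervals overlap when each starts before the other ends.
Sorted by start: SLOT1, SLOT2, SLOT3, SLOT4, SLOT5, SLOT6.
SLOT2 starts after SLOT1 ends; SLOT1 is clear from here.
SLOT3 starts after SLOT2 ends; SLOT2 is clear from here.
SLOT4 starts after SLOT3 ends; SLOT3 is clear from here.
SLOT5 starts after SLOT4 ends; SLOT4 is clear from here.
SLOT6 starts after SLOT5 ends.
Every pair is clear; the schedule has no overlaps.

No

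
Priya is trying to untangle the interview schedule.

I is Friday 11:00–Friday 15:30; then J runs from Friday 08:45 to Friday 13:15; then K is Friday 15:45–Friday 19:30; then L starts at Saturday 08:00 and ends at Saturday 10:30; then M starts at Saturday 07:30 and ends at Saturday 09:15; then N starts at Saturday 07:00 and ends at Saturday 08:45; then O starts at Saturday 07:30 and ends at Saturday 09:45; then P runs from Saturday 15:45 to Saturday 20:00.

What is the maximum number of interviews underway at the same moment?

4

Walk through starts and ends in time order (an end at T is processed before a start at T):
Friday 08:45 start J → 1
Friday 11:00 start I → 2
Friday 13:15 end J → 1
Friday 15:30 end I → 0
Friday 15:45 start K → 1
Friday 19:30 end K → 0
Saturday 07:00 start N → 1
Saturday 07:30 start M → 2
Saturday 07:30 start O → 3
Saturday 08:00 start L → 4
Saturday 08:45 end N → 3
Saturday 09:15 end M → 2
Saturday 09:45 end O → 1
Saturday 10:30 end L → 0
Saturday 15:45 start P → 1
Saturday 20:00 end P → 0
Peak is 4, at Saturday 08:00 (L, M, N, O).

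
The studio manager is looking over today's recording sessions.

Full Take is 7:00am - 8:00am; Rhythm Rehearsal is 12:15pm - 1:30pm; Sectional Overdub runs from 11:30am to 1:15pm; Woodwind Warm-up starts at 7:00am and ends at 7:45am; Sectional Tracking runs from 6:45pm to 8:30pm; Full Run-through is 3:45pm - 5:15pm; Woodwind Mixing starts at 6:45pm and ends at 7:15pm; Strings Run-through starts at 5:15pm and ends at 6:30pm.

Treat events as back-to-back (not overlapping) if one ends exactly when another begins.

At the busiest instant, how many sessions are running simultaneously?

2

Sweep the timeline, counting +1 at each start and −1 at each end (ends before starts at a tie):
7:00am start Full Take → 1
7:00am start Woodwind Warm-up → 2
7:45am end Woodwind Warm-up → 1
8:00am end Full Take → 0
11:30am start Sectional Overdub → 1
12:15pm start Rhythm Rehearsal → 2
1:15pm end Sectional Overdub → 1
1:30pm end Rhythm Rehearsal → 0
3:45pm start Full Run-through → 1
5:15pm end Full Run-through → 0
5:15pm start Strings Run-through → 1
6:30pm end Strings Run-through → 0
6:45pm start Sectional Tracking → 1
6:45pm start Woodwind Mixing → 2
7:15pm end Woodwind Mixing → 1
8:30pm end Sectional Tracking → 0
Peak is 2, at 7:00am (Full Take, Woodwind Warm-up).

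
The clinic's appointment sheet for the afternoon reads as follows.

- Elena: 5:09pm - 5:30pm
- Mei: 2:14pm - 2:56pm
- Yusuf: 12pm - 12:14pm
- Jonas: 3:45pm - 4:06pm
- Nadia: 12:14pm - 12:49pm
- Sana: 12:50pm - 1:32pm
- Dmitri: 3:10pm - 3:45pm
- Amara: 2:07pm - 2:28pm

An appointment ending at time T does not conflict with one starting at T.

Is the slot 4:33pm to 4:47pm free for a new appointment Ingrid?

Yes — the slot is free

Yusuf: ends 12:14pm at or before Ingrid starts 4:33pm → clear.
Nadia: ends 12:49pm at or before Ingrid starts 4:33pm → clear.
Sana: ends 1:32pm at or before Ingrid starts 4:33pm → clear.
Amara: ends 2:28pm at or before Ingrid starts 4:33pm → clear.
Mei: ends 2:56pm at or before Ingrid starts 4:33pm → clear.
Dmitri: ends 3:45pm at or before Ingrid starts 4:33pm → clear.
Jonas: ends 4:06pm at or before Ingrid starts 4:33pm → clear.
Elena: starts 5:09pm at or after Ingrid ends 4:47pm → clear.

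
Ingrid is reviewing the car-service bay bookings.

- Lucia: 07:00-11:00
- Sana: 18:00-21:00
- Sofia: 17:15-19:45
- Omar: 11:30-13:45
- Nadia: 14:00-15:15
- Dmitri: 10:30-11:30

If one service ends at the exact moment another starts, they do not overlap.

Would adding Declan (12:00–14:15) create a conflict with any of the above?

Lucia: ends 11:00 at or before Declan starts 12:00 → clear.
Dmitri: ends 11:30 at or before Declan starts 12:00 → clear.
Omar: starts 11:30 before Declan ends 14:15, and ends 13:45 after Declan starts 12:00 → overlap.
Nadia: starts 14:00 before Declan ends 14:15, and ends 15:15 after Declan starts 12:00 → overlap.
Sofia: starts 17:15 at or after Declan ends 14:15 → clear.
Sana: starts 18:00 at or after Declan ends 14:15 → clear.
Declan overlaps Omar, Nadia.

Yes — it overlaps Nadia, Omar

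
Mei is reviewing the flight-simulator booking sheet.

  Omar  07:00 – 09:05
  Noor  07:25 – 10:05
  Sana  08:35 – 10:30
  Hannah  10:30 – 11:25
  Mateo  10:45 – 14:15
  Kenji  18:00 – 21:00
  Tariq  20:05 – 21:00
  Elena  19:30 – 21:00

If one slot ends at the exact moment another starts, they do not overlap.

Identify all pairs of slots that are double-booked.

Sorted by start: Omar, Noor, Sana, Hannah, Mateo, Kenji, Elena, Tariq.
Noor starts before Omar ends → Omar and Noor overlap.
Sana starts before Omar ends → Omar and Sana overlap.
Hannah starts after Omar ends; Omar is clear from here.
Sana starts before Noor ends → Noor and Sana overlap.
Hannah starts after Noor ends; Noor is clear from here.
Hannah starts exactly when Sana ends (back-to-back, no overlap); Sana is clear from here.
Mateo starts before Hannah ends → Hannah and Mateo overlap.
Kenji starts after Hannah ends; Hannah is clear from here.
Kenji starts after Mateo ends; Mateo is clear from here.
Elena starts before Kenji ends → Kenji and Elena overlap.
Tariq starts before Kenji ends → Kenji and Tariq overlap.
Tariq starts before Elena ends → Elena and Tariq overlap.

Elena & Kenji, Elena & Tariq, Hannah & Mateo, Kenji & Tariq, Noor & Omar, Noor & Sana, Omar & Sana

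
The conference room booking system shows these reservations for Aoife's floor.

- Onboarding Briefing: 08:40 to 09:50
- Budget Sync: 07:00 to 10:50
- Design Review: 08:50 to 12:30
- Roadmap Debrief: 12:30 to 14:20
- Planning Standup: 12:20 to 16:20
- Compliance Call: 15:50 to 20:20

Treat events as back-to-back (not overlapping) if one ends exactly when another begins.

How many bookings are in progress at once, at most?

Sort all start/end points and keep a running count:
07:00 start Budget Sync → 1
08:40 start Onboarding Briefing → 2
08:50 start Design Review → 3
09:50 end Onboarding Briefing → 2
10:50 end Budget Sync → 1
12:20 start Planning Standup → 2
12:30 end Design Review → 1
12:30 start Roadmap Debrief → 2
14:20 end Roadmap Debrief → 1
15:50 start Compliance Call → 2
16:20 end Planning Standup → 1
20:20 end Compliance Call → 0
Peak is 3, at 08:50 (Budget Sync, Design Review, Onboarding Briefing).

3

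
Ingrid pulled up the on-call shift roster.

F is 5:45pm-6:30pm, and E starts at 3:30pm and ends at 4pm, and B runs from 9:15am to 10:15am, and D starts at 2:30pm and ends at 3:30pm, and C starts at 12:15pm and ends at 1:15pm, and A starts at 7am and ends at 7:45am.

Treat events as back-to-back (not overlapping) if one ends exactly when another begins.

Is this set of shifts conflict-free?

Sorted by start: A, B, C, D, E, F.
B starts after A ends, so A has no further overlaps.
C starts after B ends, so B has no further overlaps.
D starts after C ends, so C has no further overlaps.
E starts exactly when D ends (back-to-back, no overlap), so D has no further overlaps.
F starts after E ends.
Every pair is clear; the schedule has no overlaps.

Yes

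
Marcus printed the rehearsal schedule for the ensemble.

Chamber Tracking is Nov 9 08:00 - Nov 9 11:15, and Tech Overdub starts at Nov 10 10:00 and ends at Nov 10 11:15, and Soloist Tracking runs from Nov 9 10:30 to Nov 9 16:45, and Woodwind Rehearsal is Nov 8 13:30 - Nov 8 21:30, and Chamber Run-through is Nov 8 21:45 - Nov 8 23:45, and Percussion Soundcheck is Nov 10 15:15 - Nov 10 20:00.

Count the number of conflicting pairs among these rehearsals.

Check each pair: they overlap iff neither finishes before the other starts.
Sorted by start: Woodwind Rehearsal, Chamber Run-through, Chamber Tracking, Soloist Tracking, Tech Overdub, Percussion Soundcheck.
Chamber Run-through starts after Woodwind Rehearsal ends, so Woodwind Rehearsal has no further overlaps.
Chamber Tracking starts after Chamber Run-through ends, so Chamber Run-through has no further overlaps.
Soloist Tracking starts before Chamber Tracking ends → Chamber Tracking and Soloist Tracking overlap.
Tech Overdub starts after Chamber Tracking ends, so Chamber Tracking has no further overlaps.
Tech Overdub starts after Soloist Tracking ends, so Soloist Tracking has no further overlaps.
Percussion Soundcheck starts after Tech Overdub ends.
Overlapping pairs: Chamber Tracking & Soloist Tracking — 1 in total.

1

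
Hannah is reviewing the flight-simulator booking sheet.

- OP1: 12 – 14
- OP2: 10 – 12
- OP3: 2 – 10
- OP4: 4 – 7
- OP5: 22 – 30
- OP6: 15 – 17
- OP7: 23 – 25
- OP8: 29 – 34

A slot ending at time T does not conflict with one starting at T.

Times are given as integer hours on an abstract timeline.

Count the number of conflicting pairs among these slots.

3

Sorted by start: OP3, OP4, OP2, OP1, OP6, OP5, OP7, OP8.
OP4 starts before OP3 ends → OP3 and OP4 overlap.
OP2 starts exactly when OP3 ends (back-to-back, no overlap); OP3 is clear from here.
OP2 starts after OP4 ends; OP4 is clear from here.
OP1 starts exactly when OP2 ends (back-to-back, no overlap); OP2 is clear from here.
OP6 starts after OP1 ends; OP1 is clear from here.
OP5 starts after OP6 ends; OP6 is clear from here.
OP7 starts before OP5 ends → OP5 and OP7 overlap.
OP8 starts before OP5 ends → OP5 and OP8 overlap.
OP8 starts after OP7 ends.
Overlapping pairs: OP3 & OP4, OP5 & OP7, OP5 & OP8 — 3 in total.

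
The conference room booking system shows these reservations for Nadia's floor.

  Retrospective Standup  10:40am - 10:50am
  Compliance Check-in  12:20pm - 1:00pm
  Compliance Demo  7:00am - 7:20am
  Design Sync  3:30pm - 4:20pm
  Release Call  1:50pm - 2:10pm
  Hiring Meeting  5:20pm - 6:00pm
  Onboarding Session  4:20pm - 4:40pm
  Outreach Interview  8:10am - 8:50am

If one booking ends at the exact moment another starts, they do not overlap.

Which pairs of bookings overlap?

Sorted by start: Compliance Demo, Outreach Interview, Retrospective Standup, Compliance Check-in, Release Call, Design Sync, Onboarding Session, Hiring Meeting.
Outreach Interview starts after Compliance Demo ends, so Compliance Demo has no further overlaps.
Retrospective Standup starts after Outreach Interview ends, so Outreach Interview has no further overlaps.
Compliance Check-in starts after Retrospective Standup ends, so Retrospective Standup has no further overlaps.
Release Call starts after Compliance Check-in ends, so Compliance Check-in has no further overlaps.
Design Sync starts after Release Call ends, so Release Call has no further overlaps.
Onboarding Session starts exactly when Design Sync ends (back-to-back, no overlap), so Design Sync has no further overlaps.
Hiring Meeting starts after Onboarding Session ends.

no overlapping pairs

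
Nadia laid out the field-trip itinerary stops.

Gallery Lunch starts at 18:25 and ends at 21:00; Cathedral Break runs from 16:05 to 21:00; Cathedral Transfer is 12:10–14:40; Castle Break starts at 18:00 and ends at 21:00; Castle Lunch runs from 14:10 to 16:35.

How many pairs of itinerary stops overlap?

Sorted by start: Cathedral Transfer, Castle Lunch, Cathedral Break, Castle Break, Gallery Lunch.
Castle Lunch starts before Cathedral Transfer ends → Cathedral Transfer and Castle Lunch overlap.
Cathedral Break starts after Cathedral Transfer ends, so Cathedral Transfer has no further overlaps.
Cathedral Break starts before Castle Lunch ends → Castle Lunch and Cathedral Break overlap.
Castle Break starts after Castle Lunch ends, so Castle Lunch has no further overlaps.
Castle Break starts before Cathedral Break ends → Cathedral Break and Castle Break overlap.
Gallery Lunch starts before Cathedral Break ends → Cathedral Break and Gallery Lunch overlap.
Gallery Lunch starts before Castle Break ends → Castle Break and Gallery Lunch overlap.
Overlapping pairs: Castle Break & Cathedral Break, Castle Break & Gallery Lunch, Castle Lunch & Cathedral Break, Castle Lunch & Cathedral Transfer, Cathedral Break & Gallery Lunch — 5 in total.

5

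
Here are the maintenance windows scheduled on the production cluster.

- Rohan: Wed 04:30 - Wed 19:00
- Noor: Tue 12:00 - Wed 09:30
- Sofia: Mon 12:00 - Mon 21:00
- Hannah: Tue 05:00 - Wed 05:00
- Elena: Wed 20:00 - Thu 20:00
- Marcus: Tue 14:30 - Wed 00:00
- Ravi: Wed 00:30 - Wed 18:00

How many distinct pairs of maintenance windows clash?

8

Two intervals overlap when each starts before the other ends.
Sorted by start: Sofia, Hannah, Noor, Marcus, Ravi, Rohan, Elena.
Hannah starts after Sofia ends, so Sofia has no further overlaps.
Noor starts before Hannah ends → Hannah and Noor overlap.
Marcus starts before Hannah ends → Hannah and Marcus overlap.
Ravi starts before Hannah ends → Hannah and Ravi overlap.
Rohan starts before Hannah ends → Hannah and Rohan overlap.
Elena starts after Hannah ends.
Marcus starts before Noor ends → Noor and Marcus overlap.
Ravi starts before Noor ends → Noor and Ravi overlap.
Rohan starts before Noor ends → Noor and Rohan overlap.
Elena starts after Noor ends.
Ravi starts after Marcus ends, so Marcus has no further overlaps.
Rohan starts before Ravi ends → Ravi and Rohan overlap.
Elena starts after Ravi ends.
Elena starts after Rohan ends.
Overlapping pairs: Hannah & Marcus, Hannah & Noor, Hannah & Ravi, Hannah & Rohan, Marcus & Noor, Noor & Ravi, Noor & Rohan, Ravi & Rohan — 8 in total.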